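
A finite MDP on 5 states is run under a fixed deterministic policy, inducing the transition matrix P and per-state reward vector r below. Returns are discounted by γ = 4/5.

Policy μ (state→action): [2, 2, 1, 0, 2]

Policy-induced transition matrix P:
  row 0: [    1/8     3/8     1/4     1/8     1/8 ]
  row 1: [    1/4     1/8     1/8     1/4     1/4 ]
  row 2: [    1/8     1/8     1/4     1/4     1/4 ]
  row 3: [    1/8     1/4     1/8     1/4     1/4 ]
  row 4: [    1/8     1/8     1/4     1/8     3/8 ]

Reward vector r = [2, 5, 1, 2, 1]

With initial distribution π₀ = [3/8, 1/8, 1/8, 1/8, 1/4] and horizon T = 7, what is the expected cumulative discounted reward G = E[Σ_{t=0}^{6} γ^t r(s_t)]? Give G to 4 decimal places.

G = 8.3028

t=0: π = [0.3750, 0.1250, 0.1250, 0.1250, 0.2500], E[r] = 2.0000, γ^t·E[r] = 2.000000, running G = 2.000000
t=1: π = [0.1406, 0.2344, 0.2188, 0.1719, 0.2344], E[r] = 2.2500, γ^t·E[r] = 1.800000, running G = 3.800000
t=2: π = [0.1543, 0.1816, 0.1992, 0.2031, 0.2617], E[r] = 2.0840, γ^t·E[r] = 1.333750, running G = 5.133750
t=3: π = [0.1477, 0.1890, 0.2019, 0.1980, 0.2634], E[r] = 2.1016, γ^t·E[r] = 1.076000, running G = 6.209750
t=4: π = [0.1486, 0.1867, 0.2016, 0.1986, 0.2645], E[r] = 2.0939, γ^t·E[r] = 0.857675, running G = 7.067425
t=5: π = [0.1483, 0.1870, 0.2018, 0.1984, 0.2645], E[r] = 2.0946, γ^t·E[r] = 0.686366, running G = 7.753791
t=6: π = [0.1484, 0.1869, 0.2018, 0.1984, 0.2645], E[r] = 2.0943, γ^t·E[r] = 0.549005, running G = 8.302796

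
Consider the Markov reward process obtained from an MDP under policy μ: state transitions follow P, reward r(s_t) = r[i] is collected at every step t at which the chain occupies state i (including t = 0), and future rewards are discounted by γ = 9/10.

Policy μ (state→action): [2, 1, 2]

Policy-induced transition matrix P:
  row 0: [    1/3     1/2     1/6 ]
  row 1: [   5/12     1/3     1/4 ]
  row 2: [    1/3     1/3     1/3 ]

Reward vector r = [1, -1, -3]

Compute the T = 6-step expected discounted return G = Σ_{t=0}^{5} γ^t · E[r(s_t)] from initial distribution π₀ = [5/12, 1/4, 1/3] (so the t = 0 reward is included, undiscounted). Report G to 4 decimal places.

G = -3.6140

t=0: π = [0.4167, 0.2500, 0.3333], E[r] = -0.8333, γ^t·E[r] = -0.833333, running G = -0.833333
t=1: π = [0.3542, 0.4028, 0.2431], E[r] = -0.7778, γ^t·E[r] = -0.700000, running G = -1.533333
t=2: π = [0.3669, 0.3924, 0.2407], E[r] = -0.7477, γ^t·E[r] = -0.605625, running G = -2.138958
t=3: π = [0.3660, 0.3945, 0.2395], E[r] = -0.7469, γ^t·E[r] = -0.544500, running G = -2.683458
t=4: π = [0.3662, 0.3943, 0.2395], E[r] = -0.7465, γ^t·E[r] = -0.489776, running G = -3.173234
t=5: π = [0.3662, 0.3944, 0.2394], E[r] = -0.7465, γ^t·E[r] = -0.440792, running G = -3.614026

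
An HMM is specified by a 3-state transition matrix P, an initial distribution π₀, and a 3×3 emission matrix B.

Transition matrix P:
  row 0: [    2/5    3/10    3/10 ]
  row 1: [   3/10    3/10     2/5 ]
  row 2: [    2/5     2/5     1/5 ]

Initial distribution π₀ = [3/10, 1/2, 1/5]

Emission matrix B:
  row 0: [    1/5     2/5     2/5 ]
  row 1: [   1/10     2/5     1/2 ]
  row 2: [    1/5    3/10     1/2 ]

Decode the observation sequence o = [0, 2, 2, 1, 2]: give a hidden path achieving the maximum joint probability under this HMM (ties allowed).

path = [0, 1, 2, 1, 2]

t=0: δ = [6.000e-02, 5.000e-02, 4.000e-02]  (obs o_0=0)
t=1: δ = [9.600e-03, 9.000e-03, 1.000e-02]  ψ = [0, 0, 1]  (obs o_1=2)
t=2: δ = [1.600e-03, 2.000e-03, 1.800e-03]  ψ = [2, 2, 1]  (obs o_2=2)
t=3: δ = [2.880e-04, 2.880e-04, 2.400e-04]  ψ = [2, 2, 1]  (obs o_3=1)
t=4: δ = [4.608e-05, 4.800e-05, 5.760e-05]  ψ = [0, 2, 1]  (obs o_4=2)
backtrack: best end state = 2; path = [0, 1, 2, 1, 2]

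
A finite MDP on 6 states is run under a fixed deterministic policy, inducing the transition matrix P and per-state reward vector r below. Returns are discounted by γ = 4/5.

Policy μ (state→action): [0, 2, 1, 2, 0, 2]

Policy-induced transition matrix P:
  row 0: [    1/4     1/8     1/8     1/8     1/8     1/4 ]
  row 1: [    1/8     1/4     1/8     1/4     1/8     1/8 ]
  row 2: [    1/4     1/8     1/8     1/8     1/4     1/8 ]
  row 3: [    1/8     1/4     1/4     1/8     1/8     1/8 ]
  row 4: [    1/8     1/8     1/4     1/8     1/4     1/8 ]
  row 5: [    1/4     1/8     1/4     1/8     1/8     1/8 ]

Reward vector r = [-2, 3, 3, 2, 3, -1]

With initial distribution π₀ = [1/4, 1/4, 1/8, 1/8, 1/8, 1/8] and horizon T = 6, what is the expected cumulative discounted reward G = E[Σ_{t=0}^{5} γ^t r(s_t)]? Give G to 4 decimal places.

G = 4.6246

t=0: π = [0.2500, 0.2500, 0.1250, 0.1250, 0.1250, 0.1250], E[r] = 1.1250, γ^t·E[r] = 1.125000, running G = 1.125000
t=1: π = [0.1875, 0.1719, 0.1719, 0.1563, 0.1563, 0.1563], E[r] = 1.2813, γ^t·E[r] = 1.025000, running G = 2.150000
t=2: π = [0.1895, 0.1660, 0.1836, 0.1465, 0.1660, 0.1484], E[r] = 1.3125, γ^t·E[r] = 0.840000, running G = 2.990000
t=3: π = [0.1902, 0.1641, 0.1826, 0.1458, 0.1687, 0.1487], E[r] = 1.3086, γ^t·E[r] = 0.670000, running G = 3.660000
t=4: π = [0.1902, 0.1637, 0.1829, 0.1455, 0.1689, 0.1488], E[r] = 1.3085, γ^t·E[r] = 0.535950, running G = 4.195950
t=5: π = [0.1902, 0.1637, 0.1829, 0.1455, 0.1690, 0.1488], E[r] = 1.3083, γ^t·E[r] = 0.428699, running G = 4.624649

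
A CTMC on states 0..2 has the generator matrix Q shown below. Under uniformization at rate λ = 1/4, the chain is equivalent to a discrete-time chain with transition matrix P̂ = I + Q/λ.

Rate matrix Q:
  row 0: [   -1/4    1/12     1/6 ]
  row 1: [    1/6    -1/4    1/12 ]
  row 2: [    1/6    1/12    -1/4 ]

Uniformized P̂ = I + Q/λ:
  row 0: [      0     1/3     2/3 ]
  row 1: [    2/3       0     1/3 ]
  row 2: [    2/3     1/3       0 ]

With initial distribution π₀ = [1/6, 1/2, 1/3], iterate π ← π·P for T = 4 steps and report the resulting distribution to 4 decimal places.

π = [0.3539, 0.2531, 0.3930]

t=0: π = [0.1667, 0.5000, 0.3333]
t=1: π = [0.5556, 0.1667, 0.2778]
t=2: π = [0.2963, 0.2778, 0.4259]
t=3: π = [0.4691, 0.2407, 0.2901]
t=4: π = [0.3539, 0.2531, 0.3930]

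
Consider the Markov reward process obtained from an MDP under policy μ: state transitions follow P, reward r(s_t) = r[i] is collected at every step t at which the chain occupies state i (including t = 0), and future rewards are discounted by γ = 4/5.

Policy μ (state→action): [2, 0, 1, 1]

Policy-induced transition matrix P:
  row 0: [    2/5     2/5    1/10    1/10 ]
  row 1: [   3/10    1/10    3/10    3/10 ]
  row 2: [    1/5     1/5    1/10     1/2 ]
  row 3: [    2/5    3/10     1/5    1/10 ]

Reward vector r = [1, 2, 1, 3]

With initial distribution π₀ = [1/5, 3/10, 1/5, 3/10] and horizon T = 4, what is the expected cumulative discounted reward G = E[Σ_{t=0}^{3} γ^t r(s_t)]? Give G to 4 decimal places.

G = 5.2471

t=0: π = [0.2000, 0.3000, 0.2000, 0.3000], E[r] = 1.9000, γ^t·E[r] = 1.900000, running G = 1.900000
t=1: π = [0.3300, 0.2400, 0.1900, 0.2400], E[r] = 1.7200, γ^t·E[r] = 1.376000, running G = 3.276000
t=2: π = [0.3380, 0.2660, 0.1720, 0.2240], E[r] = 1.7140, γ^t·E[r] = 1.096960, running G = 4.372960
t=3: π = [0.3390, 0.2634, 0.1756, 0.2220], E[r] = 1.7074, γ^t·E[r] = 0.874189, running G = 5.247149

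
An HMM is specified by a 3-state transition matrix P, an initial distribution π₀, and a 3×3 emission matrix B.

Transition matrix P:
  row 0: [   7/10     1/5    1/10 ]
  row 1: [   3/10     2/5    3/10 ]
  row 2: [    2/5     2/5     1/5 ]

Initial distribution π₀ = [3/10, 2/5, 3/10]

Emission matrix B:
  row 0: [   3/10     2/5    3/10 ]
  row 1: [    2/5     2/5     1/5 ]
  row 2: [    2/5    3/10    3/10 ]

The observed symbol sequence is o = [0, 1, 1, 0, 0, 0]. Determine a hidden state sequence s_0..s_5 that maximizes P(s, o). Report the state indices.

t=0: δ = [9.000e-02, 1.600e-01, 1.200e-01]  (obs o_0=0)
t=1: δ = [2.520e-02, 2.560e-02, 1.440e-02]  ψ = [0, 1, 1]  (obs o_1=1)
t=2: δ = [7.056e-03, 4.096e-03, 2.304e-03]  ψ = [0, 1, 1]  (obs o_2=1)
t=3: δ = [1.482e-03, 6.554e-04, 4.915e-04]  ψ = [0, 1, 1]  (obs o_3=0)
t=4: δ = [3.112e-04, 1.185e-04, 7.864e-05]  ψ = [0, 0, 1]  (obs o_4=0)
t=5: δ = [6.535e-05, 2.489e-05, 1.422e-05]  ψ = [0, 0, 1]  (obs o_5=0)
backtrack: best end state = 0; path = [0, 0, 0, 0, 0, 0]

path = [0, 0, 0, 0, 0, 0]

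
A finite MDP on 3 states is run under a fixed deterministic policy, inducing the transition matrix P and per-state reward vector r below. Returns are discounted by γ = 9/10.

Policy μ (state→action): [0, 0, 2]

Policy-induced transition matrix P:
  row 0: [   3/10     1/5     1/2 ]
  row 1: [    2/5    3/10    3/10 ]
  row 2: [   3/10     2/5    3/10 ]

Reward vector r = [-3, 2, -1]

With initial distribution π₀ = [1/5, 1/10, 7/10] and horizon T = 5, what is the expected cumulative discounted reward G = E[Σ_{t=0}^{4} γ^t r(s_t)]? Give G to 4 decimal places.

t=0: π = [0.2000, 0.1000, 0.7000], E[r] = -1.1000, γ^t·E[r] = -1.100000, running G = -1.100000
t=1: π = [0.3100, 0.3500, 0.3400], E[r] = -0.5700, γ^t·E[r] = -0.513000, running G = -1.613000
t=2: π = [0.3350, 0.3030, 0.3620], E[r] = -0.7610, γ^t·E[r] = -0.616410, running G = -2.229410
t=3: π = [0.3303, 0.3027, 0.3670], E[r] = -0.7525, γ^t·E[r] = -0.548573, running G = -2.777983
t=4: π = [0.3303, 0.3037, 0.3661], E[r] = -0.7495, γ^t·E[r] = -0.491767, running G = -3.269749

G = -3.2697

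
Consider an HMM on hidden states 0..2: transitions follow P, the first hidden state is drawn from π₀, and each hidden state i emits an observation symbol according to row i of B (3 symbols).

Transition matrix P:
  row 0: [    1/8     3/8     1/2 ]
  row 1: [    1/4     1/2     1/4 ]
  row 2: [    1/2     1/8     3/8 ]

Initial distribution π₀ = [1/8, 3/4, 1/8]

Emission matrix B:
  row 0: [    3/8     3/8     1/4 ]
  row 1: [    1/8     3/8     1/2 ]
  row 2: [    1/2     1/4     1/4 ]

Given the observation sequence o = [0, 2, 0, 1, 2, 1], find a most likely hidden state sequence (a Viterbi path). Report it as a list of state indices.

path = [1, 1, 2, 0, 1, 1]

t=0: δ = [4.688e-02, 9.375e-02, 6.250e-02]  (obs o_0=0)
t=1: δ = [7.812e-03, 2.344e-02, 5.859e-03]  ψ = [2, 1, 0]  (obs o_1=2)
t=2: δ = [2.197e-03, 1.465e-03, 2.930e-03]  ψ = [1, 1, 1]  (obs o_2=0)
t=3: δ = [5.493e-04, 3.090e-04, 2.747e-04]  ψ = [2, 0, 0]  (obs o_3=1)
t=4: δ = [3.433e-05, 1.030e-04, 6.866e-05]  ψ = [2, 0, 0]  (obs o_4=2)
t=5: δ = [1.287e-05, 1.931e-05, 6.437e-06]  ψ = [2, 1, 1]  (obs o_5=1)
backtrack: best end state = 1; path = [1, 1, 2, 0, 1, 1]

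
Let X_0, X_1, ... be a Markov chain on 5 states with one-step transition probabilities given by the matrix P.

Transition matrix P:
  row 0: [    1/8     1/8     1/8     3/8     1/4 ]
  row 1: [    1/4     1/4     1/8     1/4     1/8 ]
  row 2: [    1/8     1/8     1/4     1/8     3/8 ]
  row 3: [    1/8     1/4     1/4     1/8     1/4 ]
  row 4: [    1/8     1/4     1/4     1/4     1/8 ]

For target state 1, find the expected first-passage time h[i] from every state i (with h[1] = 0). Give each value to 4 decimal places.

h = [5.4095, 0.0000, 5.4857, 4.8762, 4.8762]

First-step conditioning: h[1] = 0; for i ≠ 1, h[i] = 1 + Σ_k P[i][k]·h[k].
  h[0] = 1 + 1/8·h[0] + 1/8·h[2] + 3/8·h[3] + 1/4·h[4]
  h[2] = 1 + 1/8·h[0] + 1/4·h[2] + 1/8·h[3] + 3/8·h[4]
  h[3] = 1 + 1/8·h[0] + 1/4·h[2] + 1/8·h[3] + 1/4·h[4]
  h[4] = 1 + 1/8·h[0] + 1/4·h[2] + 1/4·h[3] + 1/8·h[4]
Solving the 4×4 linear system over states ≠ 1 gives exactly h = [568/105, 0, 192/35, 512/105, 512/105] (h[1] = 0 is the target).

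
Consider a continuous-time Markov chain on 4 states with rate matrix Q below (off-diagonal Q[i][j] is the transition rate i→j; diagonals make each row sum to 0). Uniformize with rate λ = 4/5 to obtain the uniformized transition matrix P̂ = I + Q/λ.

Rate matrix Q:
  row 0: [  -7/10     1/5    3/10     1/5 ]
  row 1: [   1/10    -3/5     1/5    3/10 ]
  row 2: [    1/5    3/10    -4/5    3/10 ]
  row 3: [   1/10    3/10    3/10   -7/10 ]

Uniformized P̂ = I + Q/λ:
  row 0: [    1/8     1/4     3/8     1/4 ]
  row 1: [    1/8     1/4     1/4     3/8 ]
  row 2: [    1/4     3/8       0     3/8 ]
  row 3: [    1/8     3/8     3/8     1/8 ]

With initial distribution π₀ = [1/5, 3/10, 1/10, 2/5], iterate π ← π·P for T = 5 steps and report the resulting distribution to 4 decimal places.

π = [0.1552, 0.3159, 0.2449, 0.2840]

t=0: π = [0.2000, 0.3000, 0.1000, 0.4000]
t=1: π = [0.1375, 0.3125, 0.3000, 0.2500]
t=2: π = [0.1625, 0.3188, 0.2234, 0.2953]
t=3: π = [0.1529, 0.3148, 0.2514, 0.2809]
t=4: π = [0.1564, 0.3165, 0.2414, 0.2857]
t=5: π = [0.1552, 0.3159, 0.2449, 0.2840]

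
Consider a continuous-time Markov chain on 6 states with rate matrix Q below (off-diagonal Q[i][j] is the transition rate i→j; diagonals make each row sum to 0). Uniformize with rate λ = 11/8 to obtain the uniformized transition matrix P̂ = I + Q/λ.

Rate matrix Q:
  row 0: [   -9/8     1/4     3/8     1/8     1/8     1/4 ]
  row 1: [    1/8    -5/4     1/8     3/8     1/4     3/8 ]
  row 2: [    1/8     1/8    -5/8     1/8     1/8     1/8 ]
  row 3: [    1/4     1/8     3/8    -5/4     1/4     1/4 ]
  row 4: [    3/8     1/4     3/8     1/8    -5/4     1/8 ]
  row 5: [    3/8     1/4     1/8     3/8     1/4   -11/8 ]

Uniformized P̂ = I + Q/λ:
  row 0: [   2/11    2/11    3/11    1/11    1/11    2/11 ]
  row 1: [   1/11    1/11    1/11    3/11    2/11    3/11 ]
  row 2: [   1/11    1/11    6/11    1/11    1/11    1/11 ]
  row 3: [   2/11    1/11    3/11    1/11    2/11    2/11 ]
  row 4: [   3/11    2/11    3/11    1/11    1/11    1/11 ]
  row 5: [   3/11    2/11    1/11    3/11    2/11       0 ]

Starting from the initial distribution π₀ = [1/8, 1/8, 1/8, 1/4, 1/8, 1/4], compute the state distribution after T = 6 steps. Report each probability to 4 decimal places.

π = [0.1653, 0.1294, 0.3099, 0.1381, 0.1271, 0.1302]

t=0: π = [0.1250, 0.1250, 0.1250, 0.2500, 0.1250, 0.2500]
t=1: π = [0.1932, 0.1364, 0.2386, 0.1591, 0.1477, 0.1250]
t=2: π = [0.1725, 0.1333, 0.2903, 0.1384, 0.1291, 0.1364]
t=3: π = [0.1674, 0.1307, 0.3029, 0.1399, 0.1280, 0.1310]
t=4: π = [0.1659, 0.1297, 0.3077, 0.1385, 0.1274, 0.1307]
t=5: π = [0.1655, 0.1295, 0.3093, 0.1383, 0.1272, 0.1303]
t=6: π = [0.1653, 0.1294, 0.3099, 0.1381, 0.1271, 0.1302]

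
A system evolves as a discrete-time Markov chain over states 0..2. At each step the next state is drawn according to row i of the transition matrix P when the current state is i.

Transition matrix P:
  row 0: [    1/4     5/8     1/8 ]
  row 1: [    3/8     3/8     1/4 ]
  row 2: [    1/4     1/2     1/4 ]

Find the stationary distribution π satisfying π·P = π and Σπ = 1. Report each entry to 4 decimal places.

π = [0.3099, 0.4789, 0.2113]

Balance equations π_j = Σ_i π_i·P[i][j]:
  π_0 = 1/4·π_0 + 3/8·π_1 + 1/4·π_2
  π_1 = 5/8·π_0 + 3/8·π_1 + 1/2·π_2
  normalize: π_0 + π_1 + π_2 = 1
Solving the linear system gives exactly π = [22/71, 34/71, 15/71].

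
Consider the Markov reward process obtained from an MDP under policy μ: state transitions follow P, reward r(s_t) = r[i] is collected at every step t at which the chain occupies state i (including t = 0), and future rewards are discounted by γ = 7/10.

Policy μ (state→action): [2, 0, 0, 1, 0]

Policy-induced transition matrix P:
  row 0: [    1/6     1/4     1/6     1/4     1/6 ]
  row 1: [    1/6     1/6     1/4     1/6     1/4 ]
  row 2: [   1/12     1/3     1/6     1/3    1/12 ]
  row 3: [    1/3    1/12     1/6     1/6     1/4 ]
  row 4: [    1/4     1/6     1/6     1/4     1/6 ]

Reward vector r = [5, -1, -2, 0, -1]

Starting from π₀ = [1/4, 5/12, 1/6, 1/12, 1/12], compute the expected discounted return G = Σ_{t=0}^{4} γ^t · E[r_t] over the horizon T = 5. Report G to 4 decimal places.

G = 0.7530

t=0: π = [0.2500, 0.4167, 0.1667, 0.0833, 0.0833], E[r] = 0.4167, γ^t·E[r] = 0.416667, running G = 0.416667
t=1: π = [0.1736, 0.2083, 0.2014, 0.2222, 0.1944], E[r] = 0.0625, γ^t·E[r] = 0.043750, running G = 0.460417
t=2: π = [0.2031, 0.1962, 0.1840, 0.2309, 0.1858], E[r] = 0.2656, γ^t·E[r] = 0.130156, running G = 0.590573
t=3: π = [0.2053, 0.1950, 0.1830, 0.2297, 0.1869], E[r] = 0.2785, γ^t·E[r] = 0.095526, running G = 0.686099
t=4: π = [0.2053, 0.1951, 0.1829, 0.2299, 0.1868], E[r] = 0.2786, γ^t·E[r] = 0.066900, running G = 0.752999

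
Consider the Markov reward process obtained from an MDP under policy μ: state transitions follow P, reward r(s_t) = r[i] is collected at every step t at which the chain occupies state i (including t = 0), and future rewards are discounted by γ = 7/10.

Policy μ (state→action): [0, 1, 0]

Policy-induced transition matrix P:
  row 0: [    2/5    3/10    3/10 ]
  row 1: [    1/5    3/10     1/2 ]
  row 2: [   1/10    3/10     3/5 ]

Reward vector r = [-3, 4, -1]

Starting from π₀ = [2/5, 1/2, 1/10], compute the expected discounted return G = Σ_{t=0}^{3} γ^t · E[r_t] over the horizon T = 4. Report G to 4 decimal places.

G = 0.7491

t=0: π = [0.4000, 0.5000, 0.1000], E[r] = 0.7000, γ^t·E[r] = 0.700000, running G = 0.700000
t=1: π = [0.2700, 0.3000, 0.4300], E[r] = -0.0400, γ^t·E[r] = -0.028000, running G = 0.672000
t=2: π = [0.2110, 0.3000, 0.4890], E[r] = 0.0780, γ^t·E[r] = 0.038220, running G = 0.710220
t=3: π = [0.1933, 0.3000, 0.5067], E[r] = 0.1134, γ^t·E[r] = 0.038896, running G = 0.749116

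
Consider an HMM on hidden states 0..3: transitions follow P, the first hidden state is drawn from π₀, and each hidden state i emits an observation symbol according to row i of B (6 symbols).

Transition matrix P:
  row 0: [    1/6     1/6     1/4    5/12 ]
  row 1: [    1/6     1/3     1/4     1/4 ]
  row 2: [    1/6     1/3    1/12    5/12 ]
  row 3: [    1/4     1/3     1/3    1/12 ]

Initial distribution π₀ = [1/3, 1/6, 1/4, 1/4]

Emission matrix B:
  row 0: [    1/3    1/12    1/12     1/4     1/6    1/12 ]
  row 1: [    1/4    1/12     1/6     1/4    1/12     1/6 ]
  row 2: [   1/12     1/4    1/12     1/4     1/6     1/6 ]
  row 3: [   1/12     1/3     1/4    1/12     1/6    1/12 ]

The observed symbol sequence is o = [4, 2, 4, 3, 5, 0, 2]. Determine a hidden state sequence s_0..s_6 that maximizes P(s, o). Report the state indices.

path = [0, 3, 2, 1, 1, 0, 3]

t=0: δ = [5.556e-02, 1.389e-02, 4.167e-02, 4.167e-02]  (obs o_0=4)
t=1: δ = [8.681e-04, 2.315e-03, 1.157e-03, 5.787e-03]  ψ = [3, 2, 0, 0]  (obs o_1=2)
t=2: δ = [2.411e-04, 1.608e-04, 3.215e-04, 9.645e-05]  ψ = [3, 3, 3, 1]  (obs o_2=4)
t=3: δ = [1.340e-05, 2.679e-05, 1.507e-05, 1.116e-05]  ψ = [2, 2, 0, 2]  (obs o_3=3)
t=4: δ = [3.721e-07, 1.488e-06, 1.116e-06, 5.582e-07]  ψ = [1, 1, 1, 1]  (obs o_4=5)
t=5: δ = [8.269e-08, 1.240e-07, 3.101e-08, 3.876e-08]  ψ = [1, 1, 1, 2]  (obs o_5=0)
t=6: δ = [1.723e-09, 6.891e-09, 2.584e-09, 8.614e-09]  ψ = [1, 1, 1, 0]  (obs o_6=2)
backtrack: best end state = 3; path = [0, 3, 2, 1, 1, 0, 3]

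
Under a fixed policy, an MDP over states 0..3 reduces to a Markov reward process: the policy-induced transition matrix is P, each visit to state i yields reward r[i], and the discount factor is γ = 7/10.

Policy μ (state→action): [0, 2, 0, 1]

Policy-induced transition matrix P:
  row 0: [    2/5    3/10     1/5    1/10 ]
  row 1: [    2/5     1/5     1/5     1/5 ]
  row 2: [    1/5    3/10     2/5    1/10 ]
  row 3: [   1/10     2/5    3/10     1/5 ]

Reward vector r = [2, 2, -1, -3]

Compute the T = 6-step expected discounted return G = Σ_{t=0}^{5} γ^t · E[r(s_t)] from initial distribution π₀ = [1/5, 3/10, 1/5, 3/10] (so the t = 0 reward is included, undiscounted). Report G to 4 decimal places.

G = 0.7590

t=0: π = [0.2000, 0.3000, 0.2000, 0.3000], E[r] = -0.1000, γ^t·E[r] = -0.100000, running G = -0.100000
t=1: π = [0.2700, 0.3000, 0.2700, 0.1600], E[r] = 0.3900, γ^t·E[r] = 0.273000, running G = 0.173000
t=2: π = [0.2980, 0.2860, 0.2700, 0.1460], E[r] = 0.4600, γ^t·E[r] = 0.225400, running G = 0.398400
t=3: π = [0.3022, 0.2860, 0.2686, 0.1432], E[r] = 0.4782, γ^t·E[r] = 0.164023, running G = 0.562423
t=4: π = [0.3033, 0.2857, 0.2680, 0.1429], E[r] = 0.4813, γ^t·E[r] = 0.115555, running G = 0.677978
t=5: π = [0.3035, 0.2857, 0.2679, 0.1429], E[r] = 0.4820, γ^t·E[r] = 0.081006, running G = 0.758984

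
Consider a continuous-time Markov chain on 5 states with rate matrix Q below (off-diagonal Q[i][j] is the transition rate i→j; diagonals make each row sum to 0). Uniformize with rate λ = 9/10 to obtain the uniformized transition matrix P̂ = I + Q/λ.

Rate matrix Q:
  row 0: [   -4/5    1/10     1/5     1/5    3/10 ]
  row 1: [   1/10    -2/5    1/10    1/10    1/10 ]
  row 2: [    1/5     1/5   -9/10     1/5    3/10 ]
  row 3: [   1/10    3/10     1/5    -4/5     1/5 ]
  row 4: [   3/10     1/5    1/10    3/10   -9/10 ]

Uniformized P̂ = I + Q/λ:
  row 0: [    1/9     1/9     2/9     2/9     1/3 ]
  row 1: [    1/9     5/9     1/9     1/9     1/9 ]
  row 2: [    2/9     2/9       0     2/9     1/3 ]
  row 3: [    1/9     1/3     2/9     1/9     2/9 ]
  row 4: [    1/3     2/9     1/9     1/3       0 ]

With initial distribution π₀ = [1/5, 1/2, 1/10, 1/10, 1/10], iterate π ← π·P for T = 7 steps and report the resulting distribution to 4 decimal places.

t=0: π = [0.2000, 0.5000, 0.1000, 0.1000, 0.1000]
t=1: π = [0.1444, 0.3778, 0.1333, 0.1667, 0.1778]
t=2: π = [0.1654, 0.3506, 0.1309, 0.1815, 0.1716]
t=3: π = [0.1638, 0.3409, 0.1351, 0.1822, 0.1781]
t=4: π = [0.1657, 0.3379, 0.1345, 0.1839, 0.1780]
t=5: π = [0.1656, 0.3369, 0.1350, 0.1840, 0.1785]
t=6: π = [0.1658, 0.3366, 0.1350, 0.1842, 0.1785]
t=7: π = [0.1658, 0.3365, 0.1350, 0.1842, 0.1786]

π = [0.1658, 0.3365, 0.1350, 0.1842, 0.1786]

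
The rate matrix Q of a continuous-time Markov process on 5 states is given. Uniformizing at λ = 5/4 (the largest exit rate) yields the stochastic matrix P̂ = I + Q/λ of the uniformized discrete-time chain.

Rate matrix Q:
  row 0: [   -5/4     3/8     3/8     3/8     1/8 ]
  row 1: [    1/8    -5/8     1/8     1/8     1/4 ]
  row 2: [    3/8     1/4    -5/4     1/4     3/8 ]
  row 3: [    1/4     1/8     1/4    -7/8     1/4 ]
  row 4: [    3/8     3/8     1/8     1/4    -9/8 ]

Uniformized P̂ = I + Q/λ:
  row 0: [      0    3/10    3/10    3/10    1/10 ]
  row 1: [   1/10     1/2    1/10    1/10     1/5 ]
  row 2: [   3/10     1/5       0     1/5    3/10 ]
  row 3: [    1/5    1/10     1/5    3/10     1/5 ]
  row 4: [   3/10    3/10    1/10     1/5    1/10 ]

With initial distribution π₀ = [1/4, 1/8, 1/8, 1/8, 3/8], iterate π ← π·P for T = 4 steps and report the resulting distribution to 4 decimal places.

π = [0.1677, 0.3050, 0.1409, 0.2076, 0.1789]

t=0: π = [0.2500, 0.1250, 0.1250, 0.1250, 0.3750]
t=1: π = [0.1875, 0.2875, 0.1500, 0.2250, 0.1500]
t=2: π = [0.1638, 0.2975, 0.1450, 0.2125, 0.1813]
t=3: π = [0.1701, 0.3025, 0.1395, 0.2079, 0.1800]
t=4: π = [0.1677, 0.3050, 0.1409, 0.2076, 0.1789]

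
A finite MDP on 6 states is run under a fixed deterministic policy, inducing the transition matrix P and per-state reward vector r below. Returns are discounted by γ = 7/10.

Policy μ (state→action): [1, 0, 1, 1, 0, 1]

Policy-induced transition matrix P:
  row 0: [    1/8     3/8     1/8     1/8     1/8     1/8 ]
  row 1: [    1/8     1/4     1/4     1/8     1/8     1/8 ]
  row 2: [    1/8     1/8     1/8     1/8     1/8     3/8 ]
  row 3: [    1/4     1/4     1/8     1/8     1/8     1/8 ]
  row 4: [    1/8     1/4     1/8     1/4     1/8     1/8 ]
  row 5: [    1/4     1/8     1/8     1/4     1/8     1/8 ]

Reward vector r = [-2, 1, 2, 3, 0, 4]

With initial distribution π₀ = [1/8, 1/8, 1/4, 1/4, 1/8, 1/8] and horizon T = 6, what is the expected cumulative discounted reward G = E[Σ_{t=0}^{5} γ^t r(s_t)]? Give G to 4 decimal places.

t=0: π = [0.1250, 0.1250, 0.2500, 0.2500, 0.1250, 0.1250], E[r] = 1.6250, γ^t·E[r] = 1.625000, running G = 1.625000
t=1: π = [0.1719, 0.2188, 0.1406, 0.1563, 0.1250, 0.1875], E[r] = 1.3750, γ^t·E[r] = 0.962500, running G = 2.587500
t=2: π = [0.1680, 0.2305, 0.1523, 0.1641, 0.1250, 0.1602], E[r] = 1.3320, γ^t·E[r] = 0.652695, running G = 3.240195
t=3: π = [0.1655, 0.2319, 0.1538, 0.1606, 0.1250, 0.1631], E[r] = 1.3428, γ^t·E[r] = 0.460571, running G = 3.700767
t=4: π = [0.1655, 0.2311, 0.1540, 0.1610, 0.1250, 0.1635], E[r] = 1.3450, γ^t·E[r] = 0.322927, running G = 4.023694
t=5: π = [0.1656, 0.2310, 0.1539, 0.1611, 0.1250, 0.1635], E[r] = 1.3448, γ^t·E[r] = 0.226024, running G = 4.249718

G = 4.2497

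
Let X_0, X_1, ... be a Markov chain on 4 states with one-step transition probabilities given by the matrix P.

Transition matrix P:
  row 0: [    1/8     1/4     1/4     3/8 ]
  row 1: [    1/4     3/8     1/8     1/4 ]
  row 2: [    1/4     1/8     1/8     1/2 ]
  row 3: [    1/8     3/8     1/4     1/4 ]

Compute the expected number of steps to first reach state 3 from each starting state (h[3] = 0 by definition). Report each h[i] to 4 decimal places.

First-step conditioning: h[3] = 0; for i ≠ 3, h[i] = 1 + Σ_k P[i][k]·h[k].
  h[0] = 1 + 1/8·h[0] + 1/4·h[1] + 1/4·h[2]
  h[1] = 1 + 1/4·h[0] + 3/8·h[1] + 1/8·h[2]
  h[2] = 1 + 1/4·h[0] + 1/8·h[1] + 1/8·h[2]
Solving the 3×3 linear system over states ≠ 3 gives exactly h = [248/91, 288/91, 216/91, 0] (h[3] = 0 is the target).

h = [2.7253, 3.1648, 2.3736, 0.0000]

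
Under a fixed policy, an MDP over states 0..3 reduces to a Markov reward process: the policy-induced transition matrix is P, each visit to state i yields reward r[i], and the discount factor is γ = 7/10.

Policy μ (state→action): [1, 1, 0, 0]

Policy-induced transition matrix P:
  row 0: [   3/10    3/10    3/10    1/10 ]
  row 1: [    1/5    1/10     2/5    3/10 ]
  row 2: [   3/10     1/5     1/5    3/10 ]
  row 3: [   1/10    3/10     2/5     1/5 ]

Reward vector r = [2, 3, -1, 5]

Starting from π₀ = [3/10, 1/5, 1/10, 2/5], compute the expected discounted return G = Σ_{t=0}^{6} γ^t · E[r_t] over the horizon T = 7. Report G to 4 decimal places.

G = 7.0559

t=0: π = [0.3000, 0.2000, 0.1000, 0.4000], E[r] = 3.1000, γ^t·E[r] = 3.100000, running G = 3.100000
t=1: π = [0.2000, 0.2500, 0.3500, 0.2000], E[r] = 1.8000, γ^t·E[r] = 1.260000, running G = 4.360000
t=2: π = [0.2350, 0.2150, 0.3100, 0.2400], E[r] = 2.0050, γ^t·E[r] = 0.982450, running G = 5.342450
t=3: π = [0.2305, 0.2260, 0.3145, 0.2290], E[r] = 1.9695, γ^t·E[r] = 0.675539, running G = 6.017989
t=4: π = [0.2316, 0.2234, 0.3141, 0.2310], E[r] = 1.9742, γ^t·E[r] = 0.474005, running G = 6.491994
t=5: π = [0.2315, 0.2239, 0.3140, 0.2306], E[r] = 1.9736, γ^t·E[r] = 0.331699, running G = 6.823693
t=6: π = [0.2315, 0.2238, 0.3140, 0.2306], E[r] = 1.9736, γ^t·E[r] = 0.232194, running G = 7.055887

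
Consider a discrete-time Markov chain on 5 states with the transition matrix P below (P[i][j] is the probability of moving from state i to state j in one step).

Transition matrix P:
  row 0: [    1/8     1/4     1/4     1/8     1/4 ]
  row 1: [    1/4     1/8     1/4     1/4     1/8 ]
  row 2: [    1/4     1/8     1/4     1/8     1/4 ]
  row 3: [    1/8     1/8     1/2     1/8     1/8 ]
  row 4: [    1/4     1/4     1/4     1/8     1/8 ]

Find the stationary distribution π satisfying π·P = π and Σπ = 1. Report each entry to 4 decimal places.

π = [0.2059, 0.1741, 0.2867, 0.1468, 0.1866]

Balance equations π_j = Σ_i π_i·P[i][j]:
  π_0 = 1/8·π_0 + 1/4·π_1 + 1/4·π_2 + 1/8·π_3 + 1/4·π_4
  π_1 = 1/4·π_0 + 1/8·π_1 + 1/8·π_2 + 1/8·π_3 + 1/4·π_4
  π_2 = 1/4·π_0 + 1/4·π_1 + 1/4·π_2 + 1/2·π_3 + 1/4·π_4
  π_3 = 1/8·π_0 + 1/4·π_1 + 1/8·π_2 + 1/8·π_3 + 1/8·π_4
  normalize: π_0 + π_1 + π_2 + π_3 + π_4 = 1
Solving the linear system gives exactly π = [181/879, 51/293, 84/293, 43/293, 164/879].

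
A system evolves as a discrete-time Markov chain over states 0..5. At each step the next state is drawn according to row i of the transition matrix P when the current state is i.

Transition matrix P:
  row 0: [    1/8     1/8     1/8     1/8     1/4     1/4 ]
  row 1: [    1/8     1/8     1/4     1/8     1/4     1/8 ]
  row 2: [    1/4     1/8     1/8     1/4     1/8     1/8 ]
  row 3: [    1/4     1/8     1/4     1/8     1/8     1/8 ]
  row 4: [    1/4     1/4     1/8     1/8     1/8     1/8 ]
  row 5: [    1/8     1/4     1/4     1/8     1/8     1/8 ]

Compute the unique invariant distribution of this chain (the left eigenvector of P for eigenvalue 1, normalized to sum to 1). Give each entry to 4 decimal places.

π = [0.1874, 0.1647, 0.1826, 0.1478, 0.1690, 0.1484]

Balance equations π_j = Σ_i π_i·P[i][j]:
  π_0 = 1/8·π_0 + 1/8·π_1 + 1/4·π_2 + 1/4·π_3 + 1/4·π_4 + 1/8·π_5
  π_1 = 1/8·π_0 + 1/8·π_1 + 1/8·π_2 + 1/8·π_3 + 1/4·π_4 + 1/4·π_5
  π_2 = 1/8·π_0 + 1/4·π_1 + 1/8·π_2 + 1/4·π_3 + 1/8·π_4 + 1/4·π_5
  π_3 = 1/8·π_0 + 1/8·π_1 + 1/4·π_2 + 1/8·π_3 + 1/8·π_4 + 1/8·π_5
  π_4 = 1/4·π_0 + 1/4·π_1 + 1/8·π_2 + 1/8·π_3 + 1/8·π_4 + 1/8·π_5
  normalize: π_0 + π_1 + π_2 + π_3 + π_4 + π_5 = 1
Solving the linear system gives exactly π = [173/923, 152/923, 1517/8307, 1228/8307, 12/71, 137/923].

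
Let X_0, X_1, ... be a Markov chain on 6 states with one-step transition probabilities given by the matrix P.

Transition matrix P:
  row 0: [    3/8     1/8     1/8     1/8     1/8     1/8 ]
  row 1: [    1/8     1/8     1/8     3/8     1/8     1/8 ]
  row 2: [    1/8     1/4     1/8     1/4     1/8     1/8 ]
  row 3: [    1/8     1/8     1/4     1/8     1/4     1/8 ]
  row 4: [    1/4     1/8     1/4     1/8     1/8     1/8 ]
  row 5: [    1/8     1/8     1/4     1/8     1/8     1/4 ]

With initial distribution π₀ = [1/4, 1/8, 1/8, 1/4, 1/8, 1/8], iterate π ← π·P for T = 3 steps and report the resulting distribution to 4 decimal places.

π = [0.1921, 0.1479, 0.1841, 0.1851, 0.1479, 0.1428]

t=0: π = [0.2500, 0.1250, 0.1250, 0.2500, 0.1250, 0.1250]
t=1: π = [0.2031, 0.1406, 0.1875, 0.1719, 0.1563, 0.1406]
t=2: π = [0.1953, 0.1484, 0.1836, 0.1836, 0.1465, 0.1426]
t=3: π = [0.1921, 0.1479, 0.1841, 0.1851, 0.1479, 0.1428]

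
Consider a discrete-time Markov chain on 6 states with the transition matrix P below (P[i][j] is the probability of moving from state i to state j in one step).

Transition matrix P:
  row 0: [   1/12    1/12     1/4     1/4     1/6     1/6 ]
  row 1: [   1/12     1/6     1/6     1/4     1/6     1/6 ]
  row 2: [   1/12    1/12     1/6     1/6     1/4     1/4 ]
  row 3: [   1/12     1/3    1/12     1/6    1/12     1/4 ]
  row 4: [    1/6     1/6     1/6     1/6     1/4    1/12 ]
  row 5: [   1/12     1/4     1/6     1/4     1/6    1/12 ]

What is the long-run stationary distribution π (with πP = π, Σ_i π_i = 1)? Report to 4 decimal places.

Balance equations π_j = Σ_i π_i·P[i][j]:
  π_0 = 1/12·π_0 + 1/12·π_1 + 1/12·π_2 + 1/12·π_3 + 1/6·π_4 + 1/12·π_5
  π_1 = 1/12·π_0 + 1/6·π_1 + 1/12·π_2 + 1/3·π_3 + 1/6·π_4 + 1/4·π_5
  π_2 = 1/4·π_0 + 1/6·π_1 + 1/6·π_2 + 1/12·π_3 + 1/6·π_4 + 1/6·π_5
  π_3 = 1/4·π_0 + 1/4·π_1 + 1/6·π_2 + 1/6·π_3 + 1/6·π_4 + 1/4·π_5
  π_4 = 1/6·π_0 + 1/6·π_1 + 1/4·π_2 + 1/12·π_3 + 1/4·π_4 + 1/6·π_5
  normalize: π_0 + π_1 + π_2 + π_3 + π_4 + π_5 = 1
Solving the linear system gives exactly π = [1991/20290, 51043/263770, 3201/20290, 4159/20290, 1801/10145, 22169/131885].

π = [0.0981, 0.1935, 0.1578, 0.2050, 0.1775, 0.1681]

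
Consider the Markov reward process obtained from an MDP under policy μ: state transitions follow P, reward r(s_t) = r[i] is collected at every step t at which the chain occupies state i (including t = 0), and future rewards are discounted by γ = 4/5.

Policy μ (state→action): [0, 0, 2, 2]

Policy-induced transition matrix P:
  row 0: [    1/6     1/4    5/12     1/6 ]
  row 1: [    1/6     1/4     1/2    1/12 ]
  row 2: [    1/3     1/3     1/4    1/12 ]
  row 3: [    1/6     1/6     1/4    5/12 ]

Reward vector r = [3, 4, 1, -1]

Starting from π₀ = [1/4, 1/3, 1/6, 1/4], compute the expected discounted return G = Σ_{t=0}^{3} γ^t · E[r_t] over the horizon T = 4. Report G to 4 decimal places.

t=0: π = [0.2500, 0.3333, 0.1667, 0.2500], E[r] = 2.0000, γ^t·E[r] = 2.000000, running G = 2.000000
t=1: π = [0.1944, 0.2431, 0.3750, 0.1875], E[r] = 1.7431, γ^t·E[r] = 1.394444, running G = 3.394444
t=2: π = [0.2292, 0.2656, 0.3432, 0.1620], E[r] = 1.9311, γ^t·E[r] = 1.235926, running G = 4.630370
t=3: π = [0.2239, 0.2651, 0.3546, 0.1564], E[r] = 1.9301, γ^t·E[r] = 0.988222, running G = 5.618593

G = 5.6186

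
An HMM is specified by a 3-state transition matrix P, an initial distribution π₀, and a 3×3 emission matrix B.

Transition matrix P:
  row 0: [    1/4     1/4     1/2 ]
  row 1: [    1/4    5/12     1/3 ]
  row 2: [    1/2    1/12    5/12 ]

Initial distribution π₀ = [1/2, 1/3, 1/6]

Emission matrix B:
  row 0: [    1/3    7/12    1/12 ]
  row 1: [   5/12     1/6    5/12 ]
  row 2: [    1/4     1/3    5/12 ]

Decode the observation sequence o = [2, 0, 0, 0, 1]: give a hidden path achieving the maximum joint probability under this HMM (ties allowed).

t=0: δ = [4.167e-02, 1.389e-01, 6.944e-02]  (obs o_0=2)
t=1: δ = [1.157e-02, 2.411e-02, 1.157e-02]  ψ = [1, 1, 1]  (obs o_1=0)
t=2: δ = [2.009e-03, 4.186e-03, 2.009e-03]  ψ = [1, 1, 1]  (obs o_2=0)
t=3: δ = [3.489e-04, 7.268e-04, 3.489e-04]  ψ = [1, 1, 1]  (obs o_3=0)
t=4: δ = [1.060e-04, 5.047e-05, 8.075e-05]  ψ = [1, 1, 1]  (obs o_4=1)
backtrack: best end state = 0; path = [1, 1, 1, 1, 0]

path = [1, 1, 1, 1, 0]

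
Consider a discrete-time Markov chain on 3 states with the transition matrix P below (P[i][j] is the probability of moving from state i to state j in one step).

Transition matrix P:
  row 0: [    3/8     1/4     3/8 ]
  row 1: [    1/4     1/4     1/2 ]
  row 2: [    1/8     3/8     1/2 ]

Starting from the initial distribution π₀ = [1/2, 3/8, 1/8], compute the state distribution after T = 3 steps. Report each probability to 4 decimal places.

π = [0.2212, 0.3079, 0.4709]

t=0: π = [0.5000, 0.3750, 0.1250]
t=1: π = [0.2969, 0.2656, 0.4375]
t=2: π = [0.2324, 0.3047, 0.4629]
t=3: π = [0.2212, 0.3079, 0.4709]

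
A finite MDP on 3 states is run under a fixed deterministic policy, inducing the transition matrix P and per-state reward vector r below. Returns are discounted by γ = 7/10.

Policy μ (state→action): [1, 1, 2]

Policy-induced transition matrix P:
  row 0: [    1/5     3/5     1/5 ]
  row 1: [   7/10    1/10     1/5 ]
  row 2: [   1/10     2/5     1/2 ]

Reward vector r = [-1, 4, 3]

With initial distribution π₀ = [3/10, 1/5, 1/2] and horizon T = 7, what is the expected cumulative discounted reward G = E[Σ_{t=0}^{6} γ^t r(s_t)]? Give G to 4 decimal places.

G = 6.3164

t=0: π = [0.3000, 0.2000, 0.5000], E[r] = 2.0000, γ^t·E[r] = 2.000000, running G = 2.000000
t=1: π = [0.2500, 0.4000, 0.3500], E[r] = 2.4000, γ^t·E[r] = 1.680000, running G = 3.680000
t=2: π = [0.3650, 0.3300, 0.3050], E[r] = 1.8700, γ^t·E[r] = 0.916300, running G = 4.596300
t=3: π = [0.3345, 0.3740, 0.2915], E[r] = 2.0360, γ^t·E[r] = 0.698348, running G = 5.294648
t=4: π = [0.3579, 0.3547, 0.2875], E[r] = 1.9233, γ^t·E[r] = 0.461784, running G = 5.756432
t=5: π = [0.3486, 0.3652, 0.2862], E[r] = 1.9707, γ^t·E[r] = 0.331222, running G = 6.087655
t=6: π = [0.3540, 0.3602, 0.2859], E[r] = 1.9443, γ^t·E[r] = 0.228750, running G = 6.316405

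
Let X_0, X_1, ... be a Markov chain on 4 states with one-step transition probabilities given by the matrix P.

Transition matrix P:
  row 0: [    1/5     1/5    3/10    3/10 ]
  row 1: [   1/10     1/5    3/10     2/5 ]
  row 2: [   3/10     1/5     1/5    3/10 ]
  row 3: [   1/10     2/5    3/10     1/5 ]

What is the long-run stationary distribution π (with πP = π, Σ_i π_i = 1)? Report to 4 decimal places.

Balance equations π_j = Σ_i π_i·P[i][j]:
  π_0 = 1/5·π_0 + 1/10·π_1 + 3/10·π_2 + 1/10·π_3
  π_1 = 1/5·π_0 + 1/5·π_1 + 1/5·π_2 + 2/5·π_3
  π_2 = 3/10·π_0 + 3/10·π_1 + 1/5·π_2 + 3/10·π_3
  normalize: π_0 + π_1 + π_2 + π_3 = 1
Solving the linear system gives exactly π = [17/99, 7/27, 3/11, 8/27].

π = [0.1717, 0.2593, 0.2727, 0.2963]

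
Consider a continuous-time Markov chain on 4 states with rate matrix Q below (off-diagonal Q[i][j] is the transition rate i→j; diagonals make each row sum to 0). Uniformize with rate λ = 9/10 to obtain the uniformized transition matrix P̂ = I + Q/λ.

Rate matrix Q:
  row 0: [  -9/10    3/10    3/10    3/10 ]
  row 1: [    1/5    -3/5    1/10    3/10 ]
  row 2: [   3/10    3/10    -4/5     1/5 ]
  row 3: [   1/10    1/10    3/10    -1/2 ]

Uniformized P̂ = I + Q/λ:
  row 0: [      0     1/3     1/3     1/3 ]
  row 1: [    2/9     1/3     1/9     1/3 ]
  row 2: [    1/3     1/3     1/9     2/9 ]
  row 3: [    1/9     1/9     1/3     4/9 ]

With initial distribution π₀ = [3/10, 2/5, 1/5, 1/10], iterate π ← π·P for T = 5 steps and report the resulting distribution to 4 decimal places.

π = [0.1708, 0.2563, 0.2262, 0.3467]

t=0: π = [0.3000, 0.4000, 0.2000, 0.1000]
t=1: π = [0.1667, 0.3111, 0.2000, 0.3222]
t=2: π = [0.1716, 0.2617, 0.2198, 0.3469]
t=3: π = [0.1700, 0.2562, 0.2263, 0.3475]
t=4: π = [0.1710, 0.2561, 0.2261, 0.3468]
t=5: π = [0.1708, 0.2563, 0.2262, 0.3467]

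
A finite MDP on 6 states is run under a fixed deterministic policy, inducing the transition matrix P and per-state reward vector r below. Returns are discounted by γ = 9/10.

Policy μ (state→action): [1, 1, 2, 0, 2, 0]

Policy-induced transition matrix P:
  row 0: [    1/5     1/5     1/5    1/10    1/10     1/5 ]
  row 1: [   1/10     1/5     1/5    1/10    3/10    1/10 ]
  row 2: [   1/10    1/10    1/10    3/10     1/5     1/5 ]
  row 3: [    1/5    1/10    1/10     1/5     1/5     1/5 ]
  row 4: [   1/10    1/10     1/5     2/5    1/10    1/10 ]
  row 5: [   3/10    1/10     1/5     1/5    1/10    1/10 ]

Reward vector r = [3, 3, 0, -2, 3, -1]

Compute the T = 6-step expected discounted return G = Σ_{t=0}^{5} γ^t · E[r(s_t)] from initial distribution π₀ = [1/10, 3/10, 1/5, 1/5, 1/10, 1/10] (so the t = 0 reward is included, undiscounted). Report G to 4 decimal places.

G = 4.0266

t=0: π = [0.1000, 0.3000, 0.2000, 0.2000, 0.1000, 0.1000], E[r] = 1.0000, γ^t·E[r] = 1.000000, running G = 1.000000
t=1: π = [0.1500, 0.1400, 0.1600, 0.2000, 0.2000, 0.1500], E[r] = 0.9200, γ^t·E[r] = 0.828000, running G = 1.828000
t=2: π = [0.1650, 0.1290, 0.1640, 0.2270, 0.1640, 0.1510], E[r] = 0.7690, γ^t·E[r] = 0.622890, running G = 2.450890
t=3: π = [0.1694, 0.1294, 0.1609, 0.2198, 0.1649, 0.1556], E[r] = 0.7959, γ^t·E[r] = 0.580211, running G = 3.031101
t=4: π = [0.1700, 0.1299, 0.1619, 0.2192, 0.1640, 0.1550], E[r] = 0.7982, γ^t·E[r] = 0.523712, running G = 3.554813
t=5: π = [0.1699, 0.1300, 0.1619, 0.2190, 0.1641, 0.1551], E[r] = 0.7989, γ^t·E[r] = 0.471752, running G = 4.026566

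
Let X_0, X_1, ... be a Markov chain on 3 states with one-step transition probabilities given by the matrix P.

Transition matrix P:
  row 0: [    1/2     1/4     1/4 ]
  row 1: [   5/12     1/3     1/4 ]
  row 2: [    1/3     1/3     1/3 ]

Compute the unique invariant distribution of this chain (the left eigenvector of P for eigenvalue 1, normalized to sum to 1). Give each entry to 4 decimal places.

Balance equations π_j = Σ_i π_i·P[i][j]:
  π_0 = 1/2·π_0 + 5/12·π_1 + 1/3·π_2
  π_1 = 1/4·π_0 + 1/3·π_1 + 1/3·π_2
  normalize: π_0 + π_1 + π_2 = 1
Solving the linear system gives exactly π = [52/121, 36/121, 3/11].

π = [0.4298, 0.2975, 0.2727]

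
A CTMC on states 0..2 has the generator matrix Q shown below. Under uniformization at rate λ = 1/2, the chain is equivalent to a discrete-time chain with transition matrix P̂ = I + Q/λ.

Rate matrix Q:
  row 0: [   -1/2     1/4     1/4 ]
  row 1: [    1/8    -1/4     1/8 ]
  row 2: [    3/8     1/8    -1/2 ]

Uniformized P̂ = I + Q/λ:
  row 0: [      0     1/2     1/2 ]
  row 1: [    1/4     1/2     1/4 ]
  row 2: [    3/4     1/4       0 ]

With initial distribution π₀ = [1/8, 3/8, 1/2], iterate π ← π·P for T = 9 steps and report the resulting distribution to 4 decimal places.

t=0: π = [0.1250, 0.3750, 0.5000]
t=1: π = [0.4688, 0.3750, 0.1563]
t=2: π = [0.2109, 0.4609, 0.3281]
t=3: π = [0.3613, 0.4180, 0.2207]
t=4: π = [0.2700, 0.4448, 0.2852]
t=5: π = [0.3251, 0.4287, 0.2462]
t=6: π = [0.2918, 0.4384, 0.2697]
t=7: π = [0.3119, 0.4326, 0.2555]
t=8: π = [0.2998, 0.4361, 0.2641]
t=9: π = [0.3071, 0.4340, 0.2589]

π = [0.3071, 0.4340, 0.2589]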